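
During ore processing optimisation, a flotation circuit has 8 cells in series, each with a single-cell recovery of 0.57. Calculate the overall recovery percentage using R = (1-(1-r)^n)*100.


Complement of single-cell recovery:
1 - r = 1 - 0.57 = 0.43
Raise to power n:
(1 - r)^8 = 0.43^8 = 0.001168820028
Overall recovery:
R = (1 - 0.001168820028) * 100
= 99.8831%

99.8831%


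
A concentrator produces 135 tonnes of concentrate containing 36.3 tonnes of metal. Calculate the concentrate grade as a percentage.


Grade = (metal in concentrate / concentrate mass) * 100
= (36.3 / 135) * 100
= 0.2688888889 * 100
= 26.8889%

26.8889%


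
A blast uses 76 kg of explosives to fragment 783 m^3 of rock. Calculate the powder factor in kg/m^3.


Powder factor = explosive mass / rock volume
= 76 / 783
= 0.0971 kg/m^3

0.0971 kg/m^3


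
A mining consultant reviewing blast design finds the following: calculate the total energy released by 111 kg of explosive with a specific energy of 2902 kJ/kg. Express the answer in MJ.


322.122 MJ

Energy = mass * specific_energy / 1000
= 111 * 2902 / 1000
= 322122 / 1000
= 322.122 MJ


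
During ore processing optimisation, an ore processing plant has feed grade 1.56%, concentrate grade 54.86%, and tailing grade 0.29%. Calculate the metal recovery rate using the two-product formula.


81.8429%

Using the two-product formula:
R = 100 * c * (f - t) / (f * (c - t))
Numerator = 100 * 54.86 * (1.56 - 0.29)
= 100 * 54.86 * 1.27
= 6967.22
Denominator = 1.56 * (54.86 - 0.29)
= 1.56 * 54.57
= 85.1292
R = 6967.22 / 85.1292
= 81.8429%


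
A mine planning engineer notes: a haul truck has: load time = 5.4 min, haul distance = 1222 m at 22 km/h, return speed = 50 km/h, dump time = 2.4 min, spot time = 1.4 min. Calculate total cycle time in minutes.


13.9991 min

Convert haul speed to m/min: 22 * 1000/60 = 366.6666667 m/min
Haul time = 1222 / 366.6666667 = 3.332727273 min
Convert return speed to m/min: 50 * 1000/60 = 833.3333333 m/min
Return time = 1222 / 833.3333333 = 1.4664 min
Total cycle time:
= 5.4 + 3.332727273 + 2.4 + 1.4664 + 1.4
= 13.9991 min


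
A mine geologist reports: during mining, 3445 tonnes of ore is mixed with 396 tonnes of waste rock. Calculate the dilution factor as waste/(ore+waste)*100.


10.3098%

Total material = ore + waste
= 3445 + 396 = 3841 tonnes
Dilution = waste / total * 100
= 396 / 3841 * 100
= 0.1030981515 * 100
= 10.3098%


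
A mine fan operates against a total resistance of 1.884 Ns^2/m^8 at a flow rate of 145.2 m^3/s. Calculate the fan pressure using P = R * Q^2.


39720.4474 Pa

Compute Q^2:
Q^2 = 145.2^2 = 21083.04
Compute pressure:
P = R * Q^2 = 1.884 * 21083.04
= 39720.4474 Pa


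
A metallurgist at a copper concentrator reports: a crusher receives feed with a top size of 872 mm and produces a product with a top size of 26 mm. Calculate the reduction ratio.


Reduction ratio = feed size / product size
= 872 / 26
= 33.5385

33.5385


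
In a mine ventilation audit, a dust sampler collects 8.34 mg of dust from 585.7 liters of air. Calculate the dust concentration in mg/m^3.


14.2394 mg/m^3

Convert liters to m^3: 1 m^3 = 1000 L
Concentration = mass / volume * 1000
= 8.34 / 585.7 * 1000
= 0.01423937169 * 1000
= 14.2394 mg/m^3


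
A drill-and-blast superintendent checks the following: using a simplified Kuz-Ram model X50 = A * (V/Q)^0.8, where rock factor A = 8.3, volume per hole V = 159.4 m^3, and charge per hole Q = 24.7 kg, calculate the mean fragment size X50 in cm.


36.8902 cm

Compute V/Q:
V/Q = 159.4 / 24.7 = 6.453441296
Raise to the power 0.8:
(V/Q)^0.8 = 6.453441296^0.8 = 4.444604187
Multiply by A:
X50 = 8.3 * 4.444604187
= 36.8902 cm


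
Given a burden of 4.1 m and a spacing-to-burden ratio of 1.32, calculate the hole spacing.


Spacing = burden * ratio
= 4.1 * 1.32
= 5.412 m

5.412 m


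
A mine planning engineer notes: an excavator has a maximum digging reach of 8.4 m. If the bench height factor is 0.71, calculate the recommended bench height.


Bench height = reach * factor
= 8.4 * 0.71
= 5.964 m

5.964 m


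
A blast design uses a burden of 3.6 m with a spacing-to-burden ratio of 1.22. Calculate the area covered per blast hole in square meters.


First, find the spacing:
Spacing = burden * ratio = 3.6 * 1.22
= 4.392 m
Then, calculate the area:
Area = burden * spacing = 3.6 * 4.392
= 15.8112 m^2

15.8112 m^2


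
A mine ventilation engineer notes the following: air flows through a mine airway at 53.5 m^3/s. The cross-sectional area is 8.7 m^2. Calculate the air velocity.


6.1494 m/s

Velocity = flow rate / cross-sectional area
= 53.5 / 8.7
= 6.1494 m/s


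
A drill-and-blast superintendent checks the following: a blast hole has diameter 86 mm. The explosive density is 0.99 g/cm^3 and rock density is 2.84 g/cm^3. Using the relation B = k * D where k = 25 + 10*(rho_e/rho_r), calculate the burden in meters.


2.4498 m

First, compute k:
rho_e / rho_r = 0.99 / 2.84 = 0.3485915493
k = 25 + 10 * 0.3485915493 = 28.48591549
Then, compute burden:
B = k * D / 1000 = 28.48591549 * 86 / 1000
= 2449.788732 / 1000
= 2.4498 m


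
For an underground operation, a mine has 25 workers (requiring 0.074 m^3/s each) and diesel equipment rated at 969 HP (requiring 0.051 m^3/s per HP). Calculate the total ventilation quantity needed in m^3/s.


51.269 m^3/s

Airflow for workers:
Q_people = 25 * 0.074 = 1.85 m^3/s
Airflow for diesel equipment:
Q_diesel = 969 * 0.051 = 49.419 m^3/s
Total ventilation:
Q_total = 1.85 + 49.419
= 51.269 m^3/s


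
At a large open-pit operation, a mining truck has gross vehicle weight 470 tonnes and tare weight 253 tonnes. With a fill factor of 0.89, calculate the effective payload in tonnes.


Maximum payload = gross - tare
= 470 - 253 = 217 tonnes
Effective payload = max payload * fill factor
= 217 * 0.89
= 193.13 tonnes

193.13 tonnes


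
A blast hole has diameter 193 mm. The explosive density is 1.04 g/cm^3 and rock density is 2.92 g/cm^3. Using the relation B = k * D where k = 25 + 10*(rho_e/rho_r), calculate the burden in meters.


5.5124 m

First, compute k:
rho_e / rho_r = 1.04 / 2.92 = 0.3561643836
k = 25 + 10 * 0.3561643836 = 28.56164384
Then, compute burden:
B = k * D / 1000 = 28.56164384 * 193 / 1000
= 5512.39726 / 1000
= 5.5124 m


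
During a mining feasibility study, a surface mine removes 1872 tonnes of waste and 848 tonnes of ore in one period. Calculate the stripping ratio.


2.2075

Stripping ratio = waste tonnage / ore tonnage
= 1872 / 848
= 2.2075


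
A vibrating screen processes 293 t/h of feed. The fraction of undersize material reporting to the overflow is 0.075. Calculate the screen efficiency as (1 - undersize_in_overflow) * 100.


92.5%

Screen efficiency = (1 - fraction of undersize in overflow) * 100
= (1 - 0.075) * 100
= 0.925 * 100
= 92.5%


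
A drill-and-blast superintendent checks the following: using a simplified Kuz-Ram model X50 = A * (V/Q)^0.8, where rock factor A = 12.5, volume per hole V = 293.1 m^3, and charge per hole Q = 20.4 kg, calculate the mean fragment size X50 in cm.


105.3946 cm

Compute V/Q:
V/Q = 293.1 / 20.4 = 14.36764706
Raise to the power 0.8:
(V/Q)^0.8 = 14.36764706^0.8 = 8.431571376
Multiply by A:
X50 = 12.5 * 8.431571376
= 105.3946 cm


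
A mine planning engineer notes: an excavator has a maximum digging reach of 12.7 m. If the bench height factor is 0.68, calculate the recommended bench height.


8.636 m

Bench height = reach * factor
= 12.7 * 0.68
= 8.636 m


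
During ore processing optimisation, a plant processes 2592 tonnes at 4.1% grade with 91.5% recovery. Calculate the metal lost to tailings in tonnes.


Total metal in feed:
= 2592 * 4.1 / 100 = 106.272 tonnes
Metal recovered:
= 106.272 * 91.5 / 100 = 97.23888 tonnes
Metal lost to tailings:
= 106.272 - 97.23888
= 9.0331 tonnes

9.0331 tonnes


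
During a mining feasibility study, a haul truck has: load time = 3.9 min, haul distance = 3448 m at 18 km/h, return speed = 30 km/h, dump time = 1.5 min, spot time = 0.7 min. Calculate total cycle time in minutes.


Convert haul speed to m/min: 18 * 1000/60 = 300 m/min
Haul time = 3448 / 300 = 11.49333333 min
Convert return speed to m/min: 30 * 1000/60 = 500 m/min
Return time = 3448 / 500 = 6.896 min
Total cycle time:
= 3.9 + 11.49333333 + 1.5 + 6.896 + 0.7
= 24.4893 min

24.4893 min


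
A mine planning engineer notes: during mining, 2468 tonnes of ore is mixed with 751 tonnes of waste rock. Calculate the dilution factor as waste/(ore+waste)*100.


Total material = ore + waste
= 2468 + 751 = 3219 tonnes
Dilution = waste / total * 100
= 751 / 3219 * 100
= 0.2333022678 * 100
= 23.3302%

23.3302%


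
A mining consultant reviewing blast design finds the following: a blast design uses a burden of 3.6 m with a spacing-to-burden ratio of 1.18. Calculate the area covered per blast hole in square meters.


First, find the spacing:
Spacing = burden * ratio = 3.6 * 1.18
= 4.248 m
Then, calculate the area:
Area = burden * spacing = 3.6 * 4.248
= 15.2928 m^2

15.2928 m^2


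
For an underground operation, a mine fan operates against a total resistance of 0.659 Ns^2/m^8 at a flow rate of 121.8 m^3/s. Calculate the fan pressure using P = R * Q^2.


9776.4232 Pa

Compute Q^2:
Q^2 = 121.8^2 = 14835.24
Compute pressure:
P = R * Q^2 = 0.659 * 14835.24
= 9776.4232 Pa


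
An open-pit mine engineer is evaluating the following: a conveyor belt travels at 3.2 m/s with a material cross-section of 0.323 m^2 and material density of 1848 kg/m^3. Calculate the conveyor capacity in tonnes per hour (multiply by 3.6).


Volumetric flow = speed * area
= 3.2 * 0.323 = 1.0336 m^3/s
Mass flow = volumetric * density
= 1.0336 * 1848 = 1910.0928 kg/s
Convert to t/h: multiply by 3.6
Capacity = 1910.0928 * 3.6
= 6876.3341 t/h

6876.3341 t/h


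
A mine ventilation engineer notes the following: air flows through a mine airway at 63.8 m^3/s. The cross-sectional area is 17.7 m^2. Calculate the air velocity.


Velocity = flow rate / cross-sectional area
= 63.8 / 17.7
= 3.6045 m/s

3.6045 m/s


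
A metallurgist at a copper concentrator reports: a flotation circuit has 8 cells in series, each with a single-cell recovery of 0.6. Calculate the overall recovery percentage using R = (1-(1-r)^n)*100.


99.9345%

Complement of single-cell recovery:
1 - r = 1 - 0.6 = 0.4
Raise to power n:
(1 - r)^8 = 0.4^8 = 0.00065536
Overall recovery:
R = (1 - 0.00065536) * 100
= 99.9345%


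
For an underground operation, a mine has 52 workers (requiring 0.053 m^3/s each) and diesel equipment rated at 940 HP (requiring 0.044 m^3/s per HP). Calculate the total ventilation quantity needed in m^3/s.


44.116 m^3/s

Airflow for workers:
Q_people = 52 * 0.053 = 2.756 m^3/s
Airflow for diesel equipment:
Q_diesel = 940 * 0.044 = 41.36 m^3/s
Total ventilation:
Q_total = 2.756 + 41.36
= 44.116 m^3/s


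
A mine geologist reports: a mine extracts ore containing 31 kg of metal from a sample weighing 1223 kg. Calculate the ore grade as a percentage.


Ore grade = (metal mass / ore mass) * 100
= (31 / 1223) * 100
= 0.02534750613 * 100
= 2.5348%

2.5348%


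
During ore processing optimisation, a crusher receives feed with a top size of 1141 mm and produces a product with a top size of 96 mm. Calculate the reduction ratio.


11.8854

Reduction ratio = feed size / product size
= 1141 / 96
= 11.8854


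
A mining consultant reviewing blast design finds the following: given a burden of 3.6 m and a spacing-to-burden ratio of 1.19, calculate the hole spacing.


Spacing = burden * ratio
= 3.6 * 1.19
= 4.284 m

4.284 m


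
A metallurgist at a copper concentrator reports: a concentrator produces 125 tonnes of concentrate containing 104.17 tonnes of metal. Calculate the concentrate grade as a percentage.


Grade = (metal in concentrate / concentrate mass) * 100
= (104.17 / 125) * 100
= 0.83336 * 100
= 83.336%

83.336%


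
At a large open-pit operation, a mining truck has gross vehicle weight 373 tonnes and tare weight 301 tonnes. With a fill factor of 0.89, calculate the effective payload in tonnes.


64.08 tonnes

Maximum payload = gross - tare
= 373 - 301 = 72 tonnes
Effective payload = max payload * fill factor
= 72 * 0.89
= 64.08 tonnes


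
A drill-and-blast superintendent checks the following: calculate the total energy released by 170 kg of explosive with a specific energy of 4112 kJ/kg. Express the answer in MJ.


Energy = mass * specific_energy / 1000
= 170 * 4112 / 1000
= 699040 / 1000
= 699.04 MJ

699.04 MJ


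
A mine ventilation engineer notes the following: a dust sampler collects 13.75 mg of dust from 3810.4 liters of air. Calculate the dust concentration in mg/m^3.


3.6085 mg/m^3

Convert liters to m^3: 1 m^3 = 1000 L
Concentration = mass / volume * 1000
= 13.75 / 3810.4 * 1000
= 0.003608545035 * 1000
= 3.6085 mg/m^3


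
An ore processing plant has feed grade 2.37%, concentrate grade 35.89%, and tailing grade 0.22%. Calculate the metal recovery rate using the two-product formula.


Using the two-product formula:
R = 100 * c * (f - t) / (f * (c - t))
Numerator = 100 * 35.89 * (2.37 - 0.22)
= 100 * 35.89 * 2.15
= 7716.35
Denominator = 2.37 * (35.89 - 0.22)
= 2.37 * 35.67
= 84.5379
R = 7716.35 / 84.5379
= 91.2768%

91.2768%


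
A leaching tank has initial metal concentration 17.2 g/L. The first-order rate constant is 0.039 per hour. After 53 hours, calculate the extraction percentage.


87.3435%

Compute the exponent:
-k * t = -0.039 * 53 = -2.067
Remaining concentration:
C = 17.2 * exp(-2.067)
= 17.2 * 0.1265649075
= 2.176916408 g/L
Extracted = 17.2 - 2.176916408 = 15.02308359 g/L
Extraction % = 15.02308359 / 17.2 * 100
= 87.3435%


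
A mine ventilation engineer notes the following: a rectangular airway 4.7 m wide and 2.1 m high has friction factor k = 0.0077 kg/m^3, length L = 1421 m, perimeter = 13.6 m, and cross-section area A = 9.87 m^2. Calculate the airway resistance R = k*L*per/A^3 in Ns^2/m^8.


Compute the numerator:
k * L * per = 0.0077 * 1421 * 13.6
= 148.80712
Compute the denominator:
A^3 = 9.87^3 = 961.504803
Resistance:
R = 148.80712 / 961.504803
= 0.1548 Ns^2/m^8

0.1548 Ns^2/m^8


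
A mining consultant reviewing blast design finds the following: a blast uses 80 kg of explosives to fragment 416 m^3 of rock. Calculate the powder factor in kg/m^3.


0.1923 kg/m^3

Powder factor = explosive mass / rock volume
= 80 / 416
= 0.1923 kg/m^3


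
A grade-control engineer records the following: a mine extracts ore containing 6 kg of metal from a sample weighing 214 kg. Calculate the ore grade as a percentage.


2.8037%

Ore grade = (metal mass / ore mass) * 100
= (6 / 214) * 100
= 0.02803738318 * 100
= 2.8037%


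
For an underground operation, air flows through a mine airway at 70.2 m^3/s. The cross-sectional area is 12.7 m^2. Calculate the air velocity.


5.5276 m/s

Velocity = flow rate / cross-sectional area
= 70.2 / 12.7
= 5.5276 m/s


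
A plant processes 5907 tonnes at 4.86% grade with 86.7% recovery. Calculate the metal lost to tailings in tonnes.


Total metal in feed:
= 5907 * 4.86 / 100 = 287.0802 tonnes
Metal recovered:
= 287.0802 * 86.7 / 100 = 248.8985334 tonnes
Metal lost to tailings:
= 287.0802 - 248.8985334
= 38.1817 tonnes

38.1817 tonnes


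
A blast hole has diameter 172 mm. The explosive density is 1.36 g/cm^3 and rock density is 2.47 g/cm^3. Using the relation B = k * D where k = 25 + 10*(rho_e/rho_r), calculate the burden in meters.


First, compute k:
rho_e / rho_r = 1.36 / 2.47 = 0.5506072874
k = 25 + 10 * 0.5506072874 = 30.50607287
Then, compute burden:
B = k * D / 1000 = 30.50607287 * 172 / 1000
= 5247.044534 / 1000
= 5.247 m

5.247 m


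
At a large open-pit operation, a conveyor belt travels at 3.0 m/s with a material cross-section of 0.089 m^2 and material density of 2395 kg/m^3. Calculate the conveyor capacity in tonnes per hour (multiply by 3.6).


Volumetric flow = speed * area
= 3.0 * 0.089 = 0.267 m^3/s
Mass flow = volumetric * density
= 0.267 * 2395 = 639.465 kg/s
Convert to t/h: multiply by 3.6
Capacity = 639.465 * 3.6
= 2302.074 t/h

2302.074 t/h


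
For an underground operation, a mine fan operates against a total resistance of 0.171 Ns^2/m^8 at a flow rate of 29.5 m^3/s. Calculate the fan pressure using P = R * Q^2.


148.8128 Pa

Compute Q^2:
Q^2 = 29.5^2 = 870.25
Compute pressure:
P = R * Q^2 = 0.171 * 870.25
= 148.8128 Pa


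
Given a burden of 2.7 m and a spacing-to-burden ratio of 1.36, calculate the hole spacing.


Spacing = burden * ratio
= 2.7 * 1.36
= 3.672 m

3.672 m


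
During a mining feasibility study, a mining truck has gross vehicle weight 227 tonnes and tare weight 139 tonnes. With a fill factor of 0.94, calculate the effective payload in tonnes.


82.72 tonnes

Maximum payload = gross - tare
= 227 - 139 = 88 tonnes
Effective payload = max payload * fill factor
= 88 * 0.94
= 82.72 tonnes


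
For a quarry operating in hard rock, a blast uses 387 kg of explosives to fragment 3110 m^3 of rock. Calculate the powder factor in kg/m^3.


0.1244 kg/m^3

Powder factor = explosive mass / rock volume
= 387 / 3110
= 0.1244 kg/m^3


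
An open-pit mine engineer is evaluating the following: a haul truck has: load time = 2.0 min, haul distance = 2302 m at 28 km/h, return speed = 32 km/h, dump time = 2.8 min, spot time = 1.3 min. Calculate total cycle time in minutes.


Convert haul speed to m/min: 28 * 1000/60 = 466.6666667 m/min
Haul time = 2302 / 466.6666667 = 4.932857143 min
Convert return speed to m/min: 32 * 1000/60 = 533.3333333 m/min
Return time = 2302 / 533.3333333 = 4.31625 min
Total cycle time:
= 2.0 + 4.932857143 + 2.8 + 4.31625 + 1.3
= 15.3491 min

15.3491 min


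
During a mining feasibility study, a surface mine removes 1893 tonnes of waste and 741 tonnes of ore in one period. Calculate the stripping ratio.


Stripping ratio = waste tonnage / ore tonnage
= 1893 / 741
= 2.5547

2.5547


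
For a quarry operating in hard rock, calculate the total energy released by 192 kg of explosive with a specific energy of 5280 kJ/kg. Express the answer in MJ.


Energy = mass * specific_energy / 1000
= 192 * 5280 / 1000
= 1013760 / 1000
= 1013.76 MJ

1013.76 MJ


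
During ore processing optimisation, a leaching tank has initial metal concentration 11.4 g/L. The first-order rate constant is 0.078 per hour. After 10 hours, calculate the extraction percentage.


54.1594%

Compute the exponent:
-k * t = -0.078 * 10 = -0.78
Remaining concentration:
C = 11.4 * exp(-0.78)
= 11.4 * 0.4584060113
= 5.225828529 g/L
Extracted = 11.4 - 5.225828529 = 6.174171471 g/L
Extraction % = 6.174171471 / 11.4 * 100
= 54.1594%


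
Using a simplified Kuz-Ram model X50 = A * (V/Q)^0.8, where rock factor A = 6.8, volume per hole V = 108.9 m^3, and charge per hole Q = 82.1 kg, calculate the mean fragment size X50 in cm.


8.5243 cm

Compute V/Q:
V/Q = 108.9 / 82.1 = 1.326431181
Raise to the power 0.8:
(V/Q)^0.8 = 1.326431181^0.8 = 1.253567656
Multiply by A:
X50 = 6.8 * 1.253567656
= 8.5243 cm


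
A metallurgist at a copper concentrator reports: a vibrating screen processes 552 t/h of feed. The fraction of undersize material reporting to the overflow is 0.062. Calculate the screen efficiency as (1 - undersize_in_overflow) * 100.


93.8%

Screen efficiency = (1 - fraction of undersize in overflow) * 100
= (1 - 0.062) * 100
= 0.938 * 100
= 93.8%


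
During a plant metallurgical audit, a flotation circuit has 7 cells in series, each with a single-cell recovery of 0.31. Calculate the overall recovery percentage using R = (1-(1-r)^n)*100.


92.5536%

Complement of single-cell recovery:
1 - r = 1 - 0.31 = 0.69
Raise to power n:
(1 - r)^7 = 0.69^7 = 0.07446353253
Overall recovery:
R = (1 - 0.07446353253) * 100
= 92.5536%


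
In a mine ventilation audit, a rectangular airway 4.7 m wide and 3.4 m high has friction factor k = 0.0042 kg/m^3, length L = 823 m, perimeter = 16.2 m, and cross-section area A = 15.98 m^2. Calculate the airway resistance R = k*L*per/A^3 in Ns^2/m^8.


Compute the numerator:
k * L * per = 0.0042 * 823 * 16.2
= 55.99692
Compute the denominator:
A^3 = 15.98^3 = 4080.659192
Resistance:
R = 55.99692 / 4080.659192
= 0.0137 Ns^2/m^8

0.0137 Ns^2/m^8


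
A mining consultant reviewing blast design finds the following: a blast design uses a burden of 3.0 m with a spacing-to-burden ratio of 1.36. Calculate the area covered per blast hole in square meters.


First, find the spacing:
Spacing = burden * ratio = 3.0 * 1.36
= 4.08 m
Then, calculate the area:
Area = burden * spacing = 3.0 * 4.08
= 12.24 m^2

12.24 m^2


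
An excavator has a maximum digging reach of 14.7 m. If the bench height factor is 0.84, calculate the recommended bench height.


Bench height = reach * factor
= 14.7 * 0.84
= 12.348 m

12.348 m


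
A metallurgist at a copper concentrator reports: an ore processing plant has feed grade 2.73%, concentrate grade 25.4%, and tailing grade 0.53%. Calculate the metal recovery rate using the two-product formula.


Using the two-product formula:
R = 100 * c * (f - t) / (f * (c - t))
Numerator = 100 * 25.4 * (2.73 - 0.53)
= 100 * 25.4 * 2.2
= 5588.0
Denominator = 2.73 * (25.4 - 0.53)
= 2.73 * 24.87
= 67.8951
R = 5588.0 / 67.8951
= 82.3034%

82.3034%


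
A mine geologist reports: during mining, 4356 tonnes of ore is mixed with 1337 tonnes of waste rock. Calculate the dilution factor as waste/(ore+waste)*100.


23.485%

Total material = ore + waste
= 4356 + 1337 = 5693 tonnes
Dilution = waste / total * 100
= 1337 / 5693 * 100
= 0.2348498156 * 100
= 23.485%


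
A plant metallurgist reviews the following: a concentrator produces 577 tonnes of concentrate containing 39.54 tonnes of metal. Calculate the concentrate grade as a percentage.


6.8527%

Grade = (metal in concentrate / concentrate mass) * 100
= (39.54 / 577) * 100
= 0.06852686308 * 100
= 6.8527%


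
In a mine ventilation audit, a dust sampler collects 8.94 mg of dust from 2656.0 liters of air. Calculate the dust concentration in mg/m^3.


Convert liters to m^3: 1 m^3 = 1000 L
Concentration = mass / volume * 1000
= 8.94 / 2656.0 * 1000
= 0.003365963855 * 1000
= 3.366 mg/m^3

3.366 mg/m^3


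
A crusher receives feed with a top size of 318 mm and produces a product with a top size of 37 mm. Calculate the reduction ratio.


Reduction ratio = feed size / product size
= 318 / 37
= 8.5946

8.5946


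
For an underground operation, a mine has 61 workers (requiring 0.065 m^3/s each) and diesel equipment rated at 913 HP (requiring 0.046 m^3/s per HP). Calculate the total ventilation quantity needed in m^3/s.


Airflow for workers:
Q_people = 61 * 0.065 = 3.965 m^3/s
Airflow for diesel equipment:
Q_diesel = 913 * 0.046 = 41.998 m^3/s
Total ventilation:
Q_total = 3.965 + 41.998
= 45.963 m^3/s

45.963 m^3/s


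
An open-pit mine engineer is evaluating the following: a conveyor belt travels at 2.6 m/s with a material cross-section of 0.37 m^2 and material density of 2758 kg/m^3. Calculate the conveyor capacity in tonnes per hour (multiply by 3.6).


Volumetric flow = speed * area
= 2.6 * 0.37 = 0.962 m^3/s
Mass flow = volumetric * density
= 0.962 * 2758 = 2653.196 kg/s
Convert to t/h: multiply by 3.6
Capacity = 2653.196 * 3.6
= 9551.5056 t/h

9551.5056 t/h


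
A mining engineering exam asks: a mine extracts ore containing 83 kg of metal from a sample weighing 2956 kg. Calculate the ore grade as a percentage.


2.8078%

Ore grade = (metal mass / ore mass) * 100
= (83 / 2956) * 100
= 0.02807848444 * 100
= 2.8078%


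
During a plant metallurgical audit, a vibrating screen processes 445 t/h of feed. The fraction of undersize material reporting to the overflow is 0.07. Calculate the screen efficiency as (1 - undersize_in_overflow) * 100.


Screen efficiency = (1 - fraction of undersize in overflow) * 100
= (1 - 0.07) * 100
= 0.93 * 100
= 93.0%

93.0%


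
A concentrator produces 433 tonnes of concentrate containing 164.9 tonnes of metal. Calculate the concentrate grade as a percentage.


Grade = (metal in concentrate / concentrate mass) * 100
= (164.9 / 433) * 100
= 0.3808314088 * 100
= 38.0831%

38.0831%


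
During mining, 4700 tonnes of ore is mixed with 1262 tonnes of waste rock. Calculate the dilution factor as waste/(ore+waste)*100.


21.1674%

Total material = ore + waste
= 4700 + 1262 = 5962 tonnes
Dilution = waste / total * 100
= 1262 / 5962 * 100
= 0.2116739349 * 100
= 21.1674%


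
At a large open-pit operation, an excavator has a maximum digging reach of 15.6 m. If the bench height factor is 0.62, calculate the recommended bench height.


9.672 m

Bench height = reach * factor
= 15.6 * 0.62
= 9.672 m


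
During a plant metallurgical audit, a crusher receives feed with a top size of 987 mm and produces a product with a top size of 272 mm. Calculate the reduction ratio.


3.6287

Reduction ratio = feed size / product size
= 987 / 272
= 3.6287


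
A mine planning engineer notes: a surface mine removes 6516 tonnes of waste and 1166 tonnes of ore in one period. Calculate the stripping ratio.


Stripping ratio = waste tonnage / ore tonnage
= 6516 / 1166
= 5.5883

5.5883


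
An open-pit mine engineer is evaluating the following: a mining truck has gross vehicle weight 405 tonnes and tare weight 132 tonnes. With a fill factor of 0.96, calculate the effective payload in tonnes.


262.08 tonnes

Maximum payload = gross - tare
= 405 - 132 = 273 tonnes
Effective payload = max payload * fill factor
= 273 * 0.96
= 262.08 tonnes


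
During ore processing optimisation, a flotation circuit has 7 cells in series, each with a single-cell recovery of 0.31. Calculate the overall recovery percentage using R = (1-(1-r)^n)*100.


92.5536%

Complement of single-cell recovery:
1 - r = 1 - 0.31 = 0.69
Raise to power n:
(1 - r)^7 = 0.69^7 = 0.07446353253
Overall recovery:
R = (1 - 0.07446353253) * 100
= 92.5536%


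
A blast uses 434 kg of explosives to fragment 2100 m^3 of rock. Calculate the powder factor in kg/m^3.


Powder factor = explosive mass / rock volume
= 434 / 2100
= 0.2067 kg/m^3

0.2067 kg/m^3


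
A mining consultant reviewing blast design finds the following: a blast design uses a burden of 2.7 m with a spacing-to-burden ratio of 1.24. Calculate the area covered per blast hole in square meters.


First, find the spacing:
Spacing = burden * ratio = 2.7 * 1.24
= 3.348 m
Then, calculate the area:
Area = burden * spacing = 2.7 * 3.348
= 9.0396 m^2

9.0396 m^2


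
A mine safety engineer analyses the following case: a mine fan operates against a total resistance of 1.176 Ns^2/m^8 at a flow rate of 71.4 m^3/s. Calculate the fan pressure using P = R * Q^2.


Compute Q^2:
Q^2 = 71.4^2 = 5097.96
Compute pressure:
P = R * Q^2 = 1.176 * 5097.96
= 5995.201 Pa

5995.201 Pa


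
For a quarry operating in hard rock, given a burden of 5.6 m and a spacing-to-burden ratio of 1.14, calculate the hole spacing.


Spacing = burden * ratio
= 5.6 * 1.14
= 6.384 m

6.384 m


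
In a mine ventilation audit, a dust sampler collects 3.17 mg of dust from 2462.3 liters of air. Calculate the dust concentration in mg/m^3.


Convert liters to m^3: 1 m^3 = 1000 L
Concentration = mass / volume * 1000
= 3.17 / 2462.3 * 1000
= 0.001287414206 * 1000
= 1.2874 mg/m^3

1.2874 mg/m^3


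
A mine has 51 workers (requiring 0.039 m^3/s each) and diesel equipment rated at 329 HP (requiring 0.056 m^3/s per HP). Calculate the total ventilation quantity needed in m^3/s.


Airflow for workers:
Q_people = 51 * 0.039 = 1.989 m^3/s
Airflow for diesel equipment:
Q_diesel = 329 * 0.056 = 18.424 m^3/s
Total ventilation:
Q_total = 1.989 + 18.424
= 20.413 m^3/s

20.413 m^3/s


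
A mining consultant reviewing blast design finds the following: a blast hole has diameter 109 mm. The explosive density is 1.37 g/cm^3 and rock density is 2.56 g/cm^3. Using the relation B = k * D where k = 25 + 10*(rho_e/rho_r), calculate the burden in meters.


3.3083 m

First, compute k:
rho_e / rho_r = 1.37 / 2.56 = 0.53515625
k = 25 + 10 * 0.53515625 = 30.3515625
Then, compute burden:
B = k * D / 1000 = 30.3515625 * 109 / 1000
= 3308.320312 / 1000
= 3.3083 m


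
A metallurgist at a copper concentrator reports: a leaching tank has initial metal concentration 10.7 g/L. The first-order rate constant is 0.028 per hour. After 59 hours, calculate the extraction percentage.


80.8334%

Compute the exponent:
-k * t = -0.028 * 59 = -1.652
Remaining concentration:
C = 10.7 * exp(-1.652)
= 10.7 * 0.1916661926
= 2.050828261 g/L
Extracted = 10.7 - 2.050828261 = 8.649171739 g/L
Extraction % = 8.649171739 / 10.7 * 100
= 80.8334%


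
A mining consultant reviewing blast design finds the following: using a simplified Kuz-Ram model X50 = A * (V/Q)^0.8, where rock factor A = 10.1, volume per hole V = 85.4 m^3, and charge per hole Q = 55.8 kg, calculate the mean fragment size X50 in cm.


Compute V/Q:
V/Q = 85.4 / 55.8 = 1.53046595
Raise to the power 0.8:
(V/Q)^0.8 = 1.53046595^0.8 = 1.405590902
Multiply by A:
X50 = 10.1 * 1.405590902
= 14.1965 cm

14.1965 cm


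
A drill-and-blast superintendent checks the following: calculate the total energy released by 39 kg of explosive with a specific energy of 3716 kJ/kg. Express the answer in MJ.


Energy = mass * specific_energy / 1000
= 39 * 3716 / 1000
= 144924 / 1000
= 144.924 MJ

144.924 MJ


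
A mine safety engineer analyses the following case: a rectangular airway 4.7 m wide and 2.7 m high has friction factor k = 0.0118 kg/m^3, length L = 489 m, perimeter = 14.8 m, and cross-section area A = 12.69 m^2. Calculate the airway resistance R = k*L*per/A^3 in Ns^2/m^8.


Compute the numerator:
k * L * per = 0.0118 * 489 * 14.8
= 85.39896
Compute the denominator:
A^3 = 12.69^3 = 2043.548109
Resistance:
R = 85.39896 / 2043.548109
= 0.0418 Ns^2/m^8

0.0418 Ns^2/m^8


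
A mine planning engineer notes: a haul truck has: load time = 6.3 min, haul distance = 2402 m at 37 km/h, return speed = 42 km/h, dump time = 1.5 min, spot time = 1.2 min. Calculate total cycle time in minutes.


Convert haul speed to m/min: 37 * 1000/60 = 616.6666667 m/min
Haul time = 2402 / 616.6666667 = 3.895135135 min
Convert return speed to m/min: 42 * 1000/60 = 700 m/min
Return time = 2402 / 700 = 3.431428571 min
Total cycle time:
= 6.3 + 3.895135135 + 1.5 + 3.431428571 + 1.2
= 16.3266 min

16.3266 min


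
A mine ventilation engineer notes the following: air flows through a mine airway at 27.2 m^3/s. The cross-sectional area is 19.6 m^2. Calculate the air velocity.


1.3878 m/s

Velocity = flow rate / cross-sectional area
= 27.2 / 19.6
= 1.3878 m/s


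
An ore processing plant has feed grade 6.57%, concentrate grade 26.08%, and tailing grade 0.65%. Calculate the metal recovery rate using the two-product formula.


Using the two-product formula:
R = 100 * c * (f - t) / (f * (c - t))
Numerator = 100 * 26.08 * (6.57 - 0.65)
= 100 * 26.08 * 5.92
= 15439.36
Denominator = 6.57 * (26.08 - 0.65)
= 6.57 * 25.43
= 167.0751
R = 15439.36 / 167.0751
= 92.4097%

92.4097%


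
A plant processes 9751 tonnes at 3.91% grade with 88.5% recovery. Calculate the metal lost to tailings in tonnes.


43.8454 tonnes

Total metal in feed:
= 9751 * 3.91 / 100 = 381.2641 tonnes
Metal recovered:
= 381.2641 * 88.5 / 100 = 337.4187285 tonnes
Metal lost to tailings:
= 381.2641 - 337.4187285
= 43.8454 tonnes


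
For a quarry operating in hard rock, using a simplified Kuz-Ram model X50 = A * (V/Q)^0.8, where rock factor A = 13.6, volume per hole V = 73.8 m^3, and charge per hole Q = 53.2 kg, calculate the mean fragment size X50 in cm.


Compute V/Q:
V/Q = 73.8 / 53.2 = 1.387218045
Raise to the power 0.8:
(V/Q)^0.8 = 1.387218045^0.8 = 1.299318983
Multiply by A:
X50 = 13.6 * 1.299318983
= 17.6707 cm

17.6707 cm


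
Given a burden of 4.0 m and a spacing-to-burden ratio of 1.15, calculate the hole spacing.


4.6 m

Spacing = burden * ratio
= 4.0 * 1.15
= 4.6 m


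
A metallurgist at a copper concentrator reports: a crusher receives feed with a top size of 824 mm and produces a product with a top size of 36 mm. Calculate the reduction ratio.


22.8889

Reduction ratio = feed size / product size
= 824 / 36
= 22.8889


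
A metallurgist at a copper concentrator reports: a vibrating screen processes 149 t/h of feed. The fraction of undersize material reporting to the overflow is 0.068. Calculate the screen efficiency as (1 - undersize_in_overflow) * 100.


Screen efficiency = (1 - fraction of undersize in overflow) * 100
= (1 - 0.068) * 100
= 0.932 * 100
= 93.2%

93.2%


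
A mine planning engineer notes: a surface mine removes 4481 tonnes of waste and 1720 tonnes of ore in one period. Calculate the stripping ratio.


2.6052

Stripping ratio = waste tonnage / ore tonnage
= 4481 / 1720
= 2.6052


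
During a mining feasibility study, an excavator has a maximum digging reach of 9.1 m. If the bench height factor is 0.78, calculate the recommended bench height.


Bench height = reach * factor
= 9.1 * 0.78
= 7.098 m

7.098 m


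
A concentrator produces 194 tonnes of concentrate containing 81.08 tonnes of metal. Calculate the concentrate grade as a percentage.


Grade = (metal in concentrate / concentrate mass) * 100
= (81.08 / 194) * 100
= 0.4179381443 * 100
= 41.7938%

41.7938%


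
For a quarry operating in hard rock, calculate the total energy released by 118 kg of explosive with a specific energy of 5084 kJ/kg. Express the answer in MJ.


Energy = mass * specific_energy / 1000
= 118 * 5084 / 1000
= 599912 / 1000
= 599.912 MJ

599.912 MJ


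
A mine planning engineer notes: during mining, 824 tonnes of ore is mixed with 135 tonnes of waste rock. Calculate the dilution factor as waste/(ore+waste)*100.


Total material = ore + waste
= 824 + 135 = 959 tonnes
Dilution = waste / total * 100
= 135 / 959 * 100
= 0.1407716371 * 100
= 14.0772%

14.0772%


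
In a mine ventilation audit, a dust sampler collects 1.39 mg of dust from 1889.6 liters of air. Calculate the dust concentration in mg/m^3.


0.7356 mg/m^3

Convert liters to m^3: 1 m^3 = 1000 L
Concentration = mass / volume * 1000
= 1.39 / 1889.6 * 1000
= 0.0007356054191 * 1000
= 0.7356 mg/m^3


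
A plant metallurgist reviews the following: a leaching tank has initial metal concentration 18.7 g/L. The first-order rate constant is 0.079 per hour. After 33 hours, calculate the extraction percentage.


Compute the exponent:
-k * t = -0.079 * 33 = -2.607
Remaining concentration:
C = 18.7 * exp(-2.607)
= 18.7 * 0.07375547863
= 1.37922745 g/L
Extracted = 18.7 - 1.37922745 = 17.32077255 g/L
Extraction % = 17.32077255 / 18.7 * 100
= 92.6245%

92.6245%


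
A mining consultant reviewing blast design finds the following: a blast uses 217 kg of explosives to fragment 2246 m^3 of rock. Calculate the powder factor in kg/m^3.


0.0966 kg/m^3

Powder factor = explosive mass / rock volume
= 217 / 2246
= 0.0966 kg/m^3


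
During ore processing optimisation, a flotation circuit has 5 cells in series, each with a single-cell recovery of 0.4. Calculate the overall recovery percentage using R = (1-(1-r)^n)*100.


Complement of single-cell recovery:
1 - r = 1 - 0.4 = 0.6
Raise to power n:
(1 - r)^5 = 0.6^5 = 0.07776
Overall recovery:
R = (1 - 0.07776) * 100
= 92.224%

92.224%


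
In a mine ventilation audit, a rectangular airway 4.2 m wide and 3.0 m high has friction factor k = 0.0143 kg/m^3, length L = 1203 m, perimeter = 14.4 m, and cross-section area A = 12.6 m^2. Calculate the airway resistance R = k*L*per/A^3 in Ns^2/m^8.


0.1238 Ns^2/m^8

Compute the numerator:
k * L * per = 0.0143 * 1203 * 14.4
= 247.72176
Compute the denominator:
A^3 = 12.6^3 = 2000.376
Resistance:
R = 247.72176 / 2000.376
= 0.1238 Ns^2/m^8


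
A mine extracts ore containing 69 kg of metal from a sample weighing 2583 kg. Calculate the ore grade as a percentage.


2.6713%

Ore grade = (metal mass / ore mass) * 100
= (69 / 2583) * 100
= 0.02671312427 * 100
= 2.6713%


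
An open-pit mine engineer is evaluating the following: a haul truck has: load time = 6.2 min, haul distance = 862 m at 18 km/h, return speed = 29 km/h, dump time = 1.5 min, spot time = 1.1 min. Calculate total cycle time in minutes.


Convert haul speed to m/min: 18 * 1000/60 = 300 m/min
Haul time = 862 / 300 = 2.873333333 min
Convert return speed to m/min: 29 * 1000/60 = 483.3333333 m/min
Return time = 862 / 483.3333333 = 1.783448276 min
Total cycle time:
= 6.2 + 2.873333333 + 1.5 + 1.783448276 + 1.1
= 13.4568 min

13.4568 min


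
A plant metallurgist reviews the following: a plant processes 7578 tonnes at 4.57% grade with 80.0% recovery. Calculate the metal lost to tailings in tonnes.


Total metal in feed:
= 7578 * 4.57 / 100 = 346.3146 tonnes
Metal recovered:
= 346.3146 * 80.0 / 100 = 277.05168 tonnes
Metal lost to tailings:
= 346.3146 - 277.05168
= 69.2629 tonnes

69.2629 tonnes


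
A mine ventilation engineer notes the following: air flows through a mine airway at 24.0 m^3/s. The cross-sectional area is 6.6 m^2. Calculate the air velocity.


Velocity = flow rate / cross-sectional area
= 24.0 / 6.6
= 3.6364 m/s

3.6364 m/s


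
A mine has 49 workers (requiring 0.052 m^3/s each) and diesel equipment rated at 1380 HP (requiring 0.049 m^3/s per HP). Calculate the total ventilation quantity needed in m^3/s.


Airflow for workers:
Q_people = 49 * 0.052 = 2.548 m^3/s
Airflow for diesel equipment:
Q_diesel = 1380 * 0.049 = 67.62 m^3/s
Total ventilation:
Q_total = 2.548 + 67.62
= 70.168 m^3/s

70.168 m^3/s


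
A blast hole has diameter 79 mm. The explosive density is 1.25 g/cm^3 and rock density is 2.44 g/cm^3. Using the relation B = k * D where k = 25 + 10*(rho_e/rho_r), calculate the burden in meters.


2.3797 m

First, compute k:
rho_e / rho_r = 1.25 / 2.44 = 0.512295082
k = 25 + 10 * 0.512295082 = 30.12295082
Then, compute burden:
B = k * D / 1000 = 30.12295082 * 79 / 1000
= 2379.713115 / 1000
= 2.3797 m


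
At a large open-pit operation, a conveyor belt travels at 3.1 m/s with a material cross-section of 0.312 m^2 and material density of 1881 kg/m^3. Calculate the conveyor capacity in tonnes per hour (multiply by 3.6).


Volumetric flow = speed * area
= 3.1 * 0.312 = 0.9672 m^3/s
Mass flow = volumetric * density
= 0.9672 * 1881 = 1819.3032 kg/s
Convert to t/h: multiply by 3.6
Capacity = 1819.3032 * 3.6
= 6549.4915 t/h

6549.4915 t/h


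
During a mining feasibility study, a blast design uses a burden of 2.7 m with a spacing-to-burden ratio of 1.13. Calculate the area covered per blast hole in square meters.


8.2377 m^2

First, find the spacing:
Spacing = burden * ratio = 2.7 * 1.13
= 3.051 m
Then, calculate the area:
Area = burden * spacing = 2.7 * 3.051
= 8.2377 m^2


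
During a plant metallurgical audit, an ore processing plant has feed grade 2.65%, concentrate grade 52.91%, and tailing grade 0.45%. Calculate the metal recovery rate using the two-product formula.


Using the two-product formula:
R = 100 * c * (f - t) / (f * (c - t))
Numerator = 100 * 52.91 * (2.65 - 0.45)
= 100 * 52.91 * 2.2
= 11640.2
Denominator = 2.65 * (52.91 - 0.45)
= 2.65 * 52.46
= 139.019
R = 11640.2 / 139.019
= 83.731%

83.731%


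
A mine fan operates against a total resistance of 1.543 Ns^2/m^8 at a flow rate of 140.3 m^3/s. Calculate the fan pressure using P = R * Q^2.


Compute Q^2:
Q^2 = 140.3^2 = 19684.09
Compute pressure:
P = R * Q^2 = 1.543 * 19684.09
= 30372.5509 Pa

30372.5509 Pa


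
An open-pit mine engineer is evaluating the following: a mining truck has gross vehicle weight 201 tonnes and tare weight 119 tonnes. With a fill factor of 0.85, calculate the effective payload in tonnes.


69.7 tonnes

Maximum payload = gross - tare
= 201 - 119 = 82 tonnes
Effective payload = max payload * fill factor
= 82 * 0.85
= 69.7 tonnes


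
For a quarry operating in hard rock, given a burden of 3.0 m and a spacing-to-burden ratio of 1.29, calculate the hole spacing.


Spacing = burden * ratio
= 3.0 * 1.29
= 3.87 m

3.87 m
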